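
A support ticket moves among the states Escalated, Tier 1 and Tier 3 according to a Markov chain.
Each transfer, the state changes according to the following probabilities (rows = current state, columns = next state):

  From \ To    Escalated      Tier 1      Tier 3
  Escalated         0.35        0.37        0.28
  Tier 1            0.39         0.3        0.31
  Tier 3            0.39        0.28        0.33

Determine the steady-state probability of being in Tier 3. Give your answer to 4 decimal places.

Let the stationary distribution be π with π = πP and π_1 + π_2 + π_3 = 1.
π_1 = 0.35·π_1 + 0.39·π_2 + 0.39·π_3
π_2 = 0.37·π_1 + 0.3·π_2 + 0.28·π_3
Solving with the normalization constraint gives π = (0.3750, 0.3202, 0.3048).
So the stationary probability of Tier 3 is 0.3048.

0.3048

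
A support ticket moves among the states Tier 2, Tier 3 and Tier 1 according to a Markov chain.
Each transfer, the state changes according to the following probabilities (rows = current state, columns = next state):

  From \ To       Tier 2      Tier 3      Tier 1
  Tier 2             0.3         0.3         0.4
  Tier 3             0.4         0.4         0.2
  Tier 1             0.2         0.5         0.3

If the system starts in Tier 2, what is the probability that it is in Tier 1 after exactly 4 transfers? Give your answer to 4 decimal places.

0.2910

Propagate the distribution vector 4 transfers from Tier 2.
After 0 transfers: (1.0000, 0.0000, 0.0000)
After 1 transfer: (0.3000, 0.3000, 0.4000)
After 2 transfers: (0.2900, 0.4100, 0.3000)
After 3 transfers: (0.3110, 0.4010, 0.2880)
After 4 transfers: (0.3113, 0.3977, 0.2910)
P(in Tier 1 after 4 transfers) = 0.2910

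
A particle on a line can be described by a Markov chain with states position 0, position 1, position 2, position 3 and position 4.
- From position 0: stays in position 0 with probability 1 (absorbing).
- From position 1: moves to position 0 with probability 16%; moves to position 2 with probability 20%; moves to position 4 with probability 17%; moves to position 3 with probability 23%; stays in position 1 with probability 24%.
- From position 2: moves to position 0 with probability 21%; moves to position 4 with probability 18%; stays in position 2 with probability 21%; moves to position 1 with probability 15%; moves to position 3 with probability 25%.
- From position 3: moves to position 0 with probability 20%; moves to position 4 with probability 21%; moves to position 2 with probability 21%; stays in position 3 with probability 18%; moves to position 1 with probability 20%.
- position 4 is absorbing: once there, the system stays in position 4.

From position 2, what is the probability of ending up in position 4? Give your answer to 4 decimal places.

Let h(s) be the probability of absorption at position 4 starting from transient state s. Then h(position 4) = 1 and h(position 0) = 0. By first-step analysis:
h(position 1) = 0.16·0 + 0.24·h(position 1) + 0.2·h(position 2) + 0.23·h(position 3) + 0.17·1
h(position 2) = 0.21·0 + 0.15·h(position 1) + 0.21·h(position 2) + 0.25·h(position 3) + 0.18·1
h(position 3) = 0.2·0 + 0.2·h(position 1) + 0.21·h(position 2) + 0.18·h(position 3) + 0.21·1
Solving: h(position 1) = 0.5025, h(position 2) = 0.4822, h(position 3) = 0.5022.
Starting from position 2, the probability is 0.4822.

0.4822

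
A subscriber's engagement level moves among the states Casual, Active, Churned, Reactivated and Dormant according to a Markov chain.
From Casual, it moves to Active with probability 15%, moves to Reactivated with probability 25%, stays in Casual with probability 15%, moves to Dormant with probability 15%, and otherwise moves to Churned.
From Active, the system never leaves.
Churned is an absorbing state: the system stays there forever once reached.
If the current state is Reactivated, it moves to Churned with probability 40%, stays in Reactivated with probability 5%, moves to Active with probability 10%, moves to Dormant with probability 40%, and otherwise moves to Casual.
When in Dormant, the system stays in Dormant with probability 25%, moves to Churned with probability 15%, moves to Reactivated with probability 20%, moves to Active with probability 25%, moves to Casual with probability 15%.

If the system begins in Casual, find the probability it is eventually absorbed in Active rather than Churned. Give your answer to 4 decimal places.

Let h(s) be the probability of absorption at Active starting from transient state s. Then h(Active) = 1 and h(Churned) = 0. By first-step analysis:
h(Casual) = 0.15·h(Casual) + 0.15·1 + 0.3·0 + 0.25·h(Reactivated) + 0.15·h(Dormant)
h(Reactivated) = 0.05·h(Casual) + 0.1·1 + 0.4·0 + 0.05·h(Reactivated) + 0.4·h(Dormant)
h(Dormant) = 0.15·h(Casual) + 0.25·1 + 0.15·0 + 0.2·h(Reactivated) + 0.25·h(Dormant)
Solving: h(Casual) = 0.3615, h(Reactivated) = 0.3324, h(Dormant) = 0.4943.
Starting from Casual, the probability is 0.3615.

0.3615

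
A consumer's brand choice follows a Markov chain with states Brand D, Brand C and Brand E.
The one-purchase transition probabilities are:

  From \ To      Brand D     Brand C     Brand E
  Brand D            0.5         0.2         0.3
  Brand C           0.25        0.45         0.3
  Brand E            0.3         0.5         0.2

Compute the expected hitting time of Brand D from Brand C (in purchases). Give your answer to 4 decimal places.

3.7931

Let t(s) be the expected number of purchases to first reach Brand D from state s, with t(Brand D) = 0. Conditioning on the first purchase:
t(Brand C) = 1 + 0.45·t(Brand C) + 0.3·t(Brand E)
t(Brand E) = 1 + 0.5·t(Brand C) + 0.2·t(Brand E)
Solving: t(Brand C) = 3.7931, t(Brand E) = 3.6207.
Expected purchases from Brand C to Brand D: 3.7931.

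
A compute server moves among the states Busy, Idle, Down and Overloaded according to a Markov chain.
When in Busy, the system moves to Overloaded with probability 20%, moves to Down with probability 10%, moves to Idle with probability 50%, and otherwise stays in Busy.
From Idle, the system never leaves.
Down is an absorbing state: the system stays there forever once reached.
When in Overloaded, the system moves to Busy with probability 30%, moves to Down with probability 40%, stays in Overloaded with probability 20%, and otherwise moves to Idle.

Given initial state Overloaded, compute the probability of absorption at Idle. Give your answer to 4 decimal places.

Let h(s) be the probability of absorption at Idle starting from transient state s. Then h(Idle) = 1 and h(Down) = 0. By first-step analysis:
h(Busy) = 0.2·h(Busy) + 0.5·1 + 0.1·0 + 0.2·h(Overloaded)
h(Overloaded) = 0.3·h(Busy) + 0.1·1 + 0.4·0 + 0.2·h(Overloaded)
Solving: h(Busy) = 0.7241, h(Overloaded) = 0.3966.
Starting from Overloaded, the probability is 0.3966.

0.3966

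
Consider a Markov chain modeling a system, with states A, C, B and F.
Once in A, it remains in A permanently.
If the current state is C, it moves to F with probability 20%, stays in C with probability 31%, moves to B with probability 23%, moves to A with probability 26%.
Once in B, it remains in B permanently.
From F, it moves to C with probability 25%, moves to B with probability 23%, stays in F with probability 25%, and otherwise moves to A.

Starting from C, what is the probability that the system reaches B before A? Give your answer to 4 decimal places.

0.4674

Let h(s) be the probability of absorption at B starting from transient state s. Then h(B) = 1 and h(A) = 0. By first-step analysis:
h(C) = 0.26·0 + 0.31·h(C) + 0.23·1 + 0.2·h(F)
h(F) = 0.27·0 + 0.25·h(C) + 0.23·1 + 0.25·h(F)
Solving: h(C) = 0.4674, h(F) = 0.4625.
Starting from C, the probability is 0.4674.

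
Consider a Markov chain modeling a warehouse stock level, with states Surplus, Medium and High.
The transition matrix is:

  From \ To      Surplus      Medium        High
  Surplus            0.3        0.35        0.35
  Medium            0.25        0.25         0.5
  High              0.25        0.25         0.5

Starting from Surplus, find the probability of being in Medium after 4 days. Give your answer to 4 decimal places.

Propagate the distribution vector 4 days from Surplus.
After 0 days: (1.0000, 0.0000, 0.0000)
After 1 day: (0.3000, 0.3500, 0.3500)
After 2 days: (0.2650, 0.2800, 0.4550)
After 3 days: (0.2633, 0.2765, 0.4603)
After 4 days: (0.2632, 0.2763, 0.4605)
P(in Medium after 4 days) = 0.2763

0.2763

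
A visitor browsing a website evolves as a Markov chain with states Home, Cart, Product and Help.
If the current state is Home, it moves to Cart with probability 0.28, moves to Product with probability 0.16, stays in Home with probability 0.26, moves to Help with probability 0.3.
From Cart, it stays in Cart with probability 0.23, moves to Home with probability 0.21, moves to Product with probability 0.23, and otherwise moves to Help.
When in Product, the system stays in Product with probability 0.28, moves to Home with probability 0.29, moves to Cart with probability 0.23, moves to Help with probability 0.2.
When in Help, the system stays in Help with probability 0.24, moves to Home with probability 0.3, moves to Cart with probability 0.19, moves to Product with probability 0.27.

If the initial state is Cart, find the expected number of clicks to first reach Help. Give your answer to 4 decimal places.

Let t(s) be the expected number of clicks to first reach Help from state s, with t(Help) = 0. Conditioning on the first click:
t(Home) = 1 + 0.26·t(Home) + 0.28·t(Cart) + 0.16·t(Product)
t(Cart) = 1 + 0.21·t(Home) + 0.23·t(Cart) + 0.23·t(Product)
t(Product) = 1 + 0.29·t(Home) + 0.23·t(Cart) + 0.28·t(Product)
Solving: t(Home) = 3.4784, t(Cart) = 3.4057, t(Product) = 3.8779.
Expected clicks from Cart to Help: 3.4057.

3.4057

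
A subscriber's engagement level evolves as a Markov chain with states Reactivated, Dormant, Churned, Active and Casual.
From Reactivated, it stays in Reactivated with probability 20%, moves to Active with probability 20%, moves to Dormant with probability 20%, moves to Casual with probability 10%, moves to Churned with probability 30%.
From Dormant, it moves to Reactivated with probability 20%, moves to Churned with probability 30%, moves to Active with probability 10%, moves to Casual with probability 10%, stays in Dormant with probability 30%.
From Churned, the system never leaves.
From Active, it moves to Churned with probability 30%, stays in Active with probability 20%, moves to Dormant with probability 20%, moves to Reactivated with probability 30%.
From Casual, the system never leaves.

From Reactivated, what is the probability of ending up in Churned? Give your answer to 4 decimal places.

Let h(s) be the probability of absorption at Churned starting from transient state s. Then h(Churned) = 1 and h(Casual) = 0. By first-step analysis:
h(Reactivated) = 0.2·h(Reactivated) + 0.2·h(Dormant) + 0.3·1 + 0.2·h(Active) + 0.1·0
h(Dormant) = 0.2·h(Reactivated) + 0.3·h(Dormant) + 0.3·1 + 0.1·h(Active) + 0.1·0
h(Active) = 0.3·h(Reactivated) + 0.2·h(Dormant) + 0.3·1 + 0.2·h(Active)
Solving: h(Reactivated) = 0.7849, h(Dormant) = 0.7762, h(Active) = 0.8634.
Starting from Reactivated, the probability is 0.7849.

0.7849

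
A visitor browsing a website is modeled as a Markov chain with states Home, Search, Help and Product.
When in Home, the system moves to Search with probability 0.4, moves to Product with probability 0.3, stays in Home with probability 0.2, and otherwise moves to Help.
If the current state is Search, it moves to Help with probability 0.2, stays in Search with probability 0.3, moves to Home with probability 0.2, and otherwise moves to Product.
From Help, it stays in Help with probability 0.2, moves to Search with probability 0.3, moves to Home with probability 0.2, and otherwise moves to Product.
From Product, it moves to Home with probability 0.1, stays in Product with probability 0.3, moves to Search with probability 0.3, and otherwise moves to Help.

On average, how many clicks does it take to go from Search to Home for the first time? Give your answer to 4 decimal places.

5.8824

Let t(s) be the expected number of clicks to first reach Home from state s, with t(Home) = 0. Conditioning on the first click:
t(Search) = 1 + 0.3·t(Search) + 0.2·t(Help) + 0.3·t(Product)
t(Help) = 1 + 0.3·t(Search) + 0.2·t(Help) + 0.3·t(Product)
t(Product) = 1 + 0.3·t(Search) + 0.3·t(Help) + 0.3·t(Product)
Solving: t(Search) = 5.8824, t(Help) = 5.8824, t(Product) = 6.4706.
Expected clicks from Search to Home: 5.8824.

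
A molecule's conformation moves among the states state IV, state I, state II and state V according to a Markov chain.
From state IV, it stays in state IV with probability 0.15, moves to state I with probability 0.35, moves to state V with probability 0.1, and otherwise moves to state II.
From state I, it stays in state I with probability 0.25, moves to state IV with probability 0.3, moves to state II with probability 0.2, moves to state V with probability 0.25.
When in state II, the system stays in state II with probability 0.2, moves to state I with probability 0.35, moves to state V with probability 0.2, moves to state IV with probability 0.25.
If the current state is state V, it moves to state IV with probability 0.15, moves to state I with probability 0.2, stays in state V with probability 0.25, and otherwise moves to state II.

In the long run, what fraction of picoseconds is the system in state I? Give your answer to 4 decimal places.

Let the stationary distribution be π with π = πP and π_1 + π_2 + π_3 + π_4 = 1.
π_1 = 0.15·π_1 + 0.3·π_2 + 0.25·π_3 + 0.15·π_4
π_2 = 0.35·π_1 + 0.25·π_2 + 0.35·π_3 + 0.2·π_4
π_3 = 0.4·π_1 + 0.2·π_2 + 0.2·π_3 + 0.4·π_4
Solving with the normalization constraint gives π = (0.2221, 0.2906, 0.2849, 0.2024).
So the stationary probability of state I is 0.2906.

0.2906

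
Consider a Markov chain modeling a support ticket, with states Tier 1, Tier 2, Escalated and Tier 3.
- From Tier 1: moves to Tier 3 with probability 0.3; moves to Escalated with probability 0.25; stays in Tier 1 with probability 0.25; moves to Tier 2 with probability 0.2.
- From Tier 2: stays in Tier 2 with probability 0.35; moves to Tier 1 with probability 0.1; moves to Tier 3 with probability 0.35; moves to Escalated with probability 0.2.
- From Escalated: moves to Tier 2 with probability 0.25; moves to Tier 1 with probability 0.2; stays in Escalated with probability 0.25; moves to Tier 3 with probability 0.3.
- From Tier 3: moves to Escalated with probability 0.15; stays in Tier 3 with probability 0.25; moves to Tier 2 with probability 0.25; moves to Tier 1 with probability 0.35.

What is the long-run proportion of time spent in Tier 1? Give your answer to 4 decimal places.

Let the stationary distribution be π with π = πP and π_1 + π_2 + π_3 + π_4 = 1.
π_1 = 0.25·π_1 + 0.1·π_2 + 0.2·π_3 + 0.35·π_4
π_2 = 0.2·π_1 + 0.35·π_2 + 0.25·π_3 + 0.25·π_4
π_3 = 0.25·π_1 + 0.2·π_2 + 0.25·π_3 + 0.15·π_4
Solving with the normalization constraint gives π = (0.2297, 0.2650, 0.2069, 0.2983).
So the stationary probability of Tier 1 is 0.2297.

0.2297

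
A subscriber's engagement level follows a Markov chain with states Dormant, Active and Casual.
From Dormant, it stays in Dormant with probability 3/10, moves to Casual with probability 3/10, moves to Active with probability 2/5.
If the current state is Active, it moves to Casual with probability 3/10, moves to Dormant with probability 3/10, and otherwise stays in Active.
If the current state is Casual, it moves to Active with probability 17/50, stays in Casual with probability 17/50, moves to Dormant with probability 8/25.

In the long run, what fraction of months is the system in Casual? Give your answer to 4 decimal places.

0.3125

Let the stationary distribution be π with π = πP and π_1 + π_2 + π_3 = 1.
π_1 = 0.3·π_1 + 0.3·π_2 + 0.32·π_3
π_2 = 0.4·π_1 + 0.4·π_2 + 0.34·π_3
Solving with the normalization constraint gives π = (0.3063, 0.3813, 0.3125).
So the stationary probability of Casual is 0.3125.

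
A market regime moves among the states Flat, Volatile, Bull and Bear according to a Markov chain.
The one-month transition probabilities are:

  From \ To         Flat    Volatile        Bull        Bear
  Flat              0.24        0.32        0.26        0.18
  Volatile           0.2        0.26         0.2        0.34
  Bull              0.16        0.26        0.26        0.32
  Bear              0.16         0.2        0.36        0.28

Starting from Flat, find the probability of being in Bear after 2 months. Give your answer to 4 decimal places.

0.2856

Propagate the distribution vector 2 months from Flat.
After 0 months: (1.0000, 0.0000, 0.0000, 0.0000)
After 1 month: (0.2400, 0.3200, 0.2600, 0.1800)
After 2 months: (0.1920, 0.2636, 0.2588, 0.2856)
P(in Bear after 2 months) = 0.2856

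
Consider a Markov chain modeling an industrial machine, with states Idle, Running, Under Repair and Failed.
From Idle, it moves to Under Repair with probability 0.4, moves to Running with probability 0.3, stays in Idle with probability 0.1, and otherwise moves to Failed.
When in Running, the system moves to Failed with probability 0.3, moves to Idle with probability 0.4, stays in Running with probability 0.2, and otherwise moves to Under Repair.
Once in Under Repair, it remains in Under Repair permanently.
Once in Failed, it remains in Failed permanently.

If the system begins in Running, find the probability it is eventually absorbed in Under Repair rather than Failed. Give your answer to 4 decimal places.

0.4167

Let h(s) be the probability of absorption at Under Repair starting from transient state s. Then h(Under Repair) = 1 and h(Failed) = 0. By first-step analysis:
h(Idle) = 0.1·h(Idle) + 0.3·h(Running) + 0.4·1 + 0.2·0
h(Running) = 0.4·h(Idle) + 0.2·h(Running) + 0.1·1 + 0.3·0
Solving: h(Idle) = 0.5833, h(Running) = 0.4167.
Starting from Running, the probability is 0.4167.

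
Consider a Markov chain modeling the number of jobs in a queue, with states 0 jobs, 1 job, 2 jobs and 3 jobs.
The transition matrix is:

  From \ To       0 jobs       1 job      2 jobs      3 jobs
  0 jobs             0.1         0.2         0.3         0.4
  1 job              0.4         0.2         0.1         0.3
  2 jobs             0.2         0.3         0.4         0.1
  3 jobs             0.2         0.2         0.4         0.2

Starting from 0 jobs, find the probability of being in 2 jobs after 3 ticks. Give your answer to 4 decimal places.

Propagate the distribution vector 3 ticks from 0 jobs.
After 0 ticks: (1.0000, 0.0000, 0.0000, 0.0000)
After 1 tick: (0.1000, 0.2000, 0.3000, 0.4000)
After 2 ticks: (0.2300, 0.2300, 0.3300, 0.2100)
After 3 ticks: (0.2230, 0.2330, 0.3080, 0.2360)
P(in 2 jobs after 3 ticks) = 0.3080

0.3080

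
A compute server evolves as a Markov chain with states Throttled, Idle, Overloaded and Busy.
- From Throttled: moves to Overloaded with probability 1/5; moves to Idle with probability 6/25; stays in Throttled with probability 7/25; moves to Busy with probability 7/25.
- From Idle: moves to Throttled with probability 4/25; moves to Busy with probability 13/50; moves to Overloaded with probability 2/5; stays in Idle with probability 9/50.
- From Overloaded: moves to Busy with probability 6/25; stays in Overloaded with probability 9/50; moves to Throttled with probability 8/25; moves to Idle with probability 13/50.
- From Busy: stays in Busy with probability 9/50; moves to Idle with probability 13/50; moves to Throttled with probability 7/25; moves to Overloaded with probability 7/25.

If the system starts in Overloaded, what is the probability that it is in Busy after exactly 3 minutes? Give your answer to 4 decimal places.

0.2403

Propagate the distribution vector 3 minutes from Overloaded.
After 0 minutes: (0.0000, 0.0000, 1.0000, 0.0000)
After 1 minute: (0.3200, 0.2600, 0.1800, 0.2400)
After 2 minutes: (0.2560, 0.2328, 0.2676, 0.2436)
After 3 minutes: (0.2628, 0.2363, 0.2607, 0.2403)
P(in Busy after 3 minutes) = 0.2403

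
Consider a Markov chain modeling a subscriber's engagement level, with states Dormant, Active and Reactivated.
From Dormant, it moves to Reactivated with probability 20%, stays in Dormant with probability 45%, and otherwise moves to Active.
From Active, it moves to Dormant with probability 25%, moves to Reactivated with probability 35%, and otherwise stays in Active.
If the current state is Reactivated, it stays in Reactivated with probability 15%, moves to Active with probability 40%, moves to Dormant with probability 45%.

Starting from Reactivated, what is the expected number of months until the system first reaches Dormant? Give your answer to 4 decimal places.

Let t(s) be the expected number of months to first reach Dormant from state s, with t(Dormant) = 0. Conditioning on the first month:
t(Active) = 1 + 0.4·t(Active) + 0.35·t(Reactivated)
t(Reactivated) = 1 + 0.4·t(Active) + 0.15·t(Reactivated)
Solving: t(Active) = 3.2432, t(Reactivated) = 2.7027.
Expected months from Reactivated to Dormant: 2.7027.

2.7027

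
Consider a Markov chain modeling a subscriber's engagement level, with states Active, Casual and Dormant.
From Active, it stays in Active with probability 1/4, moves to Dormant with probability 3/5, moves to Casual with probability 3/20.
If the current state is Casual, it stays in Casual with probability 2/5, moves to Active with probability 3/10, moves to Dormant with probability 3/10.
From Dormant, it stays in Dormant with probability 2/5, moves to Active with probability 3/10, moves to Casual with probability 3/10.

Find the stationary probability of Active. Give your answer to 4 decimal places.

0.2857

Let the stationary distribution be π with π = πP and π_1 + π_2 + π_3 = 1.
π_1 = 0.25·π_1 + 0.3·π_2 + 0.3·π_3
π_2 = 0.15·π_1 + 0.4·π_2 + 0.3·π_3
Solving with the normalization constraint gives π = (0.2857, 0.2857, 0.4286).
So the stationary probability of Active is 0.2857.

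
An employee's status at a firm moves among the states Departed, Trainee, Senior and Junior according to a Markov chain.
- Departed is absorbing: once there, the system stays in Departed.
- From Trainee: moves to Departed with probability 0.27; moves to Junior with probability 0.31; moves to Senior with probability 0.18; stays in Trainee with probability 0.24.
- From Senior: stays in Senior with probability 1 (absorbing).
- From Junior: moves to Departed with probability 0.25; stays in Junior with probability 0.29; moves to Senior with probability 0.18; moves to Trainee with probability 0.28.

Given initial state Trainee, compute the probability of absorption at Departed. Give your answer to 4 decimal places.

0.5945

Let h(s) be the probability of absorption at Departed starting from transient state s. Then h(Departed) = 1 and h(Senior) = 0. By first-step analysis:
h(Trainee) = 0.27·1 + 0.24·h(Trainee) + 0.18·0 + 0.31·h(Junior)
h(Junior) = 0.25·1 + 0.28·h(Trainee) + 0.18·0 + 0.29·h(Junior)
Solving: h(Trainee) = 0.5945, h(Junior) = 0.5866.
Starting from Trainee, the probability is 0.5945.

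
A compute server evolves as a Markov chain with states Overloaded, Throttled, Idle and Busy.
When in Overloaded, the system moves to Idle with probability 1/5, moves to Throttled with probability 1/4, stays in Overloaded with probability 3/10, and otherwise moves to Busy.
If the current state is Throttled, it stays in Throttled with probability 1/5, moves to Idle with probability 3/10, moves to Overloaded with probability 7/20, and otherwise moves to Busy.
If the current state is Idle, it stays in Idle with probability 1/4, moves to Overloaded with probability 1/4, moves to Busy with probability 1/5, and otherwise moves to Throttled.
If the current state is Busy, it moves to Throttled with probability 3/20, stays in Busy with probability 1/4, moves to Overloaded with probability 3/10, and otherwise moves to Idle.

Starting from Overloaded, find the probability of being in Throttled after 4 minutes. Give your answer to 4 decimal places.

Propagate the distribution vector 4 minutes from Overloaded.
After 0 minutes: (1.0000, 0.0000, 0.0000, 0.0000)
After 1 minute: (0.3000, 0.2500, 0.2000, 0.2500)
After 2 minutes: (0.3025, 0.2225, 0.2600, 0.2150)
After 3 minutes: (0.2981, 0.2304, 0.2568, 0.2148)
After 4 minutes: (0.2987, 0.2298, 0.2574, 0.2141)
P(in Throttled after 4 minutes) = 0.2298

0.2298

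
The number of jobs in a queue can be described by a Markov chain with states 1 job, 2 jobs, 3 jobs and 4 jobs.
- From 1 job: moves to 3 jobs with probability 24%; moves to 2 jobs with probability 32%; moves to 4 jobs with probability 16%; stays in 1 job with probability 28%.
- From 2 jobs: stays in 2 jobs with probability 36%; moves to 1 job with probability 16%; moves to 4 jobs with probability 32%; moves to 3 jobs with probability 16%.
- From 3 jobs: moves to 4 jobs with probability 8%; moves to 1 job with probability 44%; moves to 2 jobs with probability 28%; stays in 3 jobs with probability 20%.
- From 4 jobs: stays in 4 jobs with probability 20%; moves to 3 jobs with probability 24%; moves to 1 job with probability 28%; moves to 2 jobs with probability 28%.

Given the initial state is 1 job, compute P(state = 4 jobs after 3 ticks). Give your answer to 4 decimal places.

Propagate the distribution vector 3 ticks from 1 job.
After 0 ticks: (1.0000, 0.0000, 0.0000, 0.0000)
After 1 tick: (0.2800, 0.3200, 0.2400, 0.1600)
After 2 ticks: (0.2800, 0.3168, 0.2048, 0.1984)
After 3 ticks: (0.2748, 0.3165, 0.2065, 0.2022)
P(in 4 jobs after 3 ticks) = 0.2022

0.2022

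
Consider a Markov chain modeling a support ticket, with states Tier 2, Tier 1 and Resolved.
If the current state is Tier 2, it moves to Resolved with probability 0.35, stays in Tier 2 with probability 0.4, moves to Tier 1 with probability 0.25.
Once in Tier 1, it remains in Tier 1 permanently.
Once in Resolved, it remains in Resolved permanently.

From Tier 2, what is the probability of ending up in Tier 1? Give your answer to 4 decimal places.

Let h(s) be the probability of absorption at Tier 1 starting from transient state s. Then h(Tier 1) = 1 and h(Resolved) = 0. By first-step analysis:
h(Tier 2) = 0.4·h(Tier 2) + 0.25·1 + 0.35·0
Solving: h(Tier 2) = 0.4167.
Starting from Tier 2, the probability is 0.4167.

0.4167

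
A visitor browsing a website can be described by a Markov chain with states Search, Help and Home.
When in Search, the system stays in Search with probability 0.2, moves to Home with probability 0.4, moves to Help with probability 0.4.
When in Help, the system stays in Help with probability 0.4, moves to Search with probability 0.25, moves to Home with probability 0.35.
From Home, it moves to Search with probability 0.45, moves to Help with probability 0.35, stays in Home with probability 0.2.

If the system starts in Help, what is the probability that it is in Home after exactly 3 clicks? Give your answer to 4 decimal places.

0.3189

Propagate the distribution vector 3 clicks from Help.
After 0 clicks: (0.0000, 1.0000, 0.0000)
After 1 click: (0.2500, 0.4000, 0.3500)
After 2 clicks: (0.3075, 0.3825, 0.3100)
After 3 clicks: (0.2966, 0.3845, 0.3189)
P(in Home after 3 clicks) = 0.3189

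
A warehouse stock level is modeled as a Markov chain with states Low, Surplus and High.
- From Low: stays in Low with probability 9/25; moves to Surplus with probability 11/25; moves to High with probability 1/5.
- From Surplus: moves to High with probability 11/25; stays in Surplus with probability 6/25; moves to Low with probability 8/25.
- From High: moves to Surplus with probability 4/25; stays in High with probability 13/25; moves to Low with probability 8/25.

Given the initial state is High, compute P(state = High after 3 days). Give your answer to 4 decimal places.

0.3925

Propagate the distribution vector 3 days from High.
After 0 days: (0.0000, 0.0000, 1.0000)
After 1 day: (0.3200, 0.1600, 0.5200)
After 2 days: (0.3328, 0.2624, 0.4048)
After 3 days: (0.3333, 0.2742, 0.3925)
P(in High after 3 days) = 0.3925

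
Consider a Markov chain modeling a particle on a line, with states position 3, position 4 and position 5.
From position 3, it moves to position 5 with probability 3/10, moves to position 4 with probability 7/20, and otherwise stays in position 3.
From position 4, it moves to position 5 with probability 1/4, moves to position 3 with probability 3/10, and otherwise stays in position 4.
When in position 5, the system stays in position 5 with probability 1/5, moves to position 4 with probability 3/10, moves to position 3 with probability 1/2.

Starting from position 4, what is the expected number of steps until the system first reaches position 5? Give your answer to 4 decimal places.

Let t(s) be the expected number of steps to first reach position 5 from state s, with t(position 5) = 0. Conditioning on the first step:
t(position 3) = 1 + 0.35·t(position 3) + 0.35·t(position 4)
t(position 4) = 1 + 0.3·t(position 3) + 0.45·t(position 4)
Solving: t(position 3) = 3.5644, t(position 4) = 3.7624.
Expected steps from position 4 to position 5: 3.7624.

3.7624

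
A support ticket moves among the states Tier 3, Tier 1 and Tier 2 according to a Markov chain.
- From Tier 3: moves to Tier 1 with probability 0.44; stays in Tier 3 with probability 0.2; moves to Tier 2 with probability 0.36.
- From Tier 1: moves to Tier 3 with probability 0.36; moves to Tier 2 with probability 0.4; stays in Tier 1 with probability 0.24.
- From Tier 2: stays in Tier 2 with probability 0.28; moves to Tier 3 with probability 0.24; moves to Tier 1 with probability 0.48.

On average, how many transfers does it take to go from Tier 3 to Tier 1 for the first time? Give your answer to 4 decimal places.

Let t(s) be the expected number of transfers to first reach Tier 1 from state s, with t(Tier 1) = 0. Conditioning on the first transfer:
t(Tier 3) = 1 + 0.2·t(Tier 3) + 0.36·t(Tier 2)
t(Tier 2) = 1 + 0.24·t(Tier 3) + 0.28·t(Tier 2)
Solving: t(Tier 3) = 2.2059, t(Tier 2) = 2.1242.
Expected transfers from Tier 3 to Tier 1: 2.2059.

2.2059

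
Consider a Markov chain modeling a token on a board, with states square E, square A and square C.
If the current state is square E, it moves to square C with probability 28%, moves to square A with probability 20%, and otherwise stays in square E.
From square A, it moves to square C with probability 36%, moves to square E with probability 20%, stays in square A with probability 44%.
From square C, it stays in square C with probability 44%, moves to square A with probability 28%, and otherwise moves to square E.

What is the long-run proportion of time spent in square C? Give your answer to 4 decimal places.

Let the stationary distribution be π with π = πP and π_1 + π_2 + π_3 = 1.
π_1 = 0.52·π_1 + 0.2·π_2 + 0.28·π_3
π_2 = 0.2·π_1 + 0.44·π_2 + 0.28·π_3
Solving with the normalization constraint gives π = (0.3367, 0.3013, 0.3620).
So the stationary probability of square C is 0.3620.

0.3620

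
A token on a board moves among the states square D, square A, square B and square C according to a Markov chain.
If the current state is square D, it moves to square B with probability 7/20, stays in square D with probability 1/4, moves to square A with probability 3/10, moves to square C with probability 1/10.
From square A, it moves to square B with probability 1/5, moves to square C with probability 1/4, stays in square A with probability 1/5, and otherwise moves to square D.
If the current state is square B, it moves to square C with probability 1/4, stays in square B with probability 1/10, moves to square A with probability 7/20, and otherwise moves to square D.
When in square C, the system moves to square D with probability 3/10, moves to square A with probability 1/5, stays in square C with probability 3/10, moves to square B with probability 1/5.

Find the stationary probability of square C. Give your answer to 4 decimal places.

0.2161

Let the stationary distribution be π with π = πP and π_1 + π_2 + π_3 + π_4 = 1.
π_1 = 0.25·π_1 + 0.35·π_2 + 0.3·π_3 + 0.3·π_4
π_2 = 0.3·π_1 + 0.2·π_2 + 0.35·π_3 + 0.2·π_4
π_3 = 0.35·π_1 + 0.2·π_2 + 0.1·π_3 + 0.2·π_4
Solving with the normalization constraint gives π = (0.2982, 0.2632, 0.2225, 0.2161).
So the stationary probability of square C is 0.2161.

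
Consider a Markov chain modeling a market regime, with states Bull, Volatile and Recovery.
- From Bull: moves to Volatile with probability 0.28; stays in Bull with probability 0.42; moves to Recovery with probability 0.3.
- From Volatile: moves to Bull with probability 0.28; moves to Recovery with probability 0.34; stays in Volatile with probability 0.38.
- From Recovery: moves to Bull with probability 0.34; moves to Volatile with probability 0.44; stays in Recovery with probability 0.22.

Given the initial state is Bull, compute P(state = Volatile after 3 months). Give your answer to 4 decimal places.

0.3616

Propagate the distribution vector 3 months from Bull.
After 0 months: (1.0000, 0.0000, 0.0000)
After 1 month: (0.4200, 0.2800, 0.3000)
After 2 months: (0.3568, 0.3560, 0.2872)
After 3 months: (0.3472, 0.3616, 0.2913)
P(in Volatile after 3 months) = 0.3616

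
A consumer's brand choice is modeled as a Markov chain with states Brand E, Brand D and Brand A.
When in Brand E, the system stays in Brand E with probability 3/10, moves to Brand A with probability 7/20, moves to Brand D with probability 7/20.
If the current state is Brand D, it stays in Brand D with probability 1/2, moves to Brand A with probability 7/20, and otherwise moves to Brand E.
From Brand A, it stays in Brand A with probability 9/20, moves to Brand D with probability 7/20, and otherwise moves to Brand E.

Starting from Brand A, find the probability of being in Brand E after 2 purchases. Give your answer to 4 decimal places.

Sum over the intermediate state after 1 purchase:
P = P(Brand A→Brand E)·P(Brand E→Brand E) + P(Brand A→Brand D)·P(Brand D→Brand E) + P(Brand A→Brand A)·P(Brand A→Brand E)
  = 0.2×0.3 + 0.35×0.15 + 0.45×0.2
  = 0.0600 + 0.0525 + 0.0900 = 0.2025

0.2025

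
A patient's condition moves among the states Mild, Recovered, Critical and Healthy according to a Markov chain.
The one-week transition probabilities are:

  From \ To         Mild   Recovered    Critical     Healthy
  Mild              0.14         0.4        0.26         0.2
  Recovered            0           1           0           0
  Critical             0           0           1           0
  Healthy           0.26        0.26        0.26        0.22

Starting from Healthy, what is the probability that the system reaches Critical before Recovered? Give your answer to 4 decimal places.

0.4706

Let h(s) be the probability of absorption at Critical starting from transient state s. Then h(Critical) = 1 and h(Recovered) = 0. By first-step analysis:
h(Mild) = 0.14·h(Mild) + 0.4·0 + 0.26·1 + 0.2·h(Healthy)
h(Healthy) = 0.26·h(Mild) + 0.26·0 + 0.26·1 + 0.22·h(Healthy)
Solving: h(Mild) = 0.4118, h(Healthy) = 0.4706.
Starting from Healthy, the probability is 0.4706.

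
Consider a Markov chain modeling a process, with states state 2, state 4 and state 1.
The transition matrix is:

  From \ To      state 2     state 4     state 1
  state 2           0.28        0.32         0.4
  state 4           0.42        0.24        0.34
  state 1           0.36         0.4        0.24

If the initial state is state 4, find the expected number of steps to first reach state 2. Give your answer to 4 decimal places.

Let t(s) be the expected number of steps to first reach state 2 from state s, with t(state 2) = 0. Conditioning on the first step:
t(state 4) = 1 + 0.24·t(state 4) + 0.34·t(state 1)
t(state 1) = 1 + 0.4·t(state 4) + 0.24·t(state 1)
Solving: t(state 4) = 2.4909, t(state 1) = 2.6268.
Expected steps from state 4 to state 2: 2.4909.

2.4909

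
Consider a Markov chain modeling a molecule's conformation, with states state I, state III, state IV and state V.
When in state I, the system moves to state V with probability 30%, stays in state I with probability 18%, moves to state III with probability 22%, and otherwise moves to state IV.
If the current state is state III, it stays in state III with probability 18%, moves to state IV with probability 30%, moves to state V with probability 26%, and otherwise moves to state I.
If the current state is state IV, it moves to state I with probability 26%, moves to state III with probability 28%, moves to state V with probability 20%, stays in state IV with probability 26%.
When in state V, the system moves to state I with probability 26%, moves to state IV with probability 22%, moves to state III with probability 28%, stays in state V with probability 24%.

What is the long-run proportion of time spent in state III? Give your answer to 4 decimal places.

0.2414

Let the stationary distribution be π with π = πP and π_1 + π_2 + π_3 + π_4 = 1.
π_1 = 0.18·π_1 + 0.26·π_2 + 0.26·π_3 + 0.26·π_4
π_2 = 0.22·π_1 + 0.18·π_2 + 0.28·π_3 + 0.28·π_4
π_3 = 0.3·π_1 + 0.3·π_2 + 0.26·π_3 + 0.22·π_4
Solving with the normalization constraint gives π = (0.2407, 0.2414, 0.2693, 0.2485).
So the stationary probability of state III is 0.2414.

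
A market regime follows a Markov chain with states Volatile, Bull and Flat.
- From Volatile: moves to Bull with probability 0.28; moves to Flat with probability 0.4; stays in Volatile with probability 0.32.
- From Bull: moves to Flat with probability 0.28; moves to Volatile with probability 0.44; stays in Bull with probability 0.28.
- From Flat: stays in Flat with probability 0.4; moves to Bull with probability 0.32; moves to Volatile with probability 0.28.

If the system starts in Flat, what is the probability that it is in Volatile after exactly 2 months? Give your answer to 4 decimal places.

0.3424

Sum over the intermediate state after 1 month:
P = P(Flat→Volatile)·P(Volatile→Volatile) + P(Flat→Bull)·P(Bull→Volatile) + P(Flat→Flat)·P(Flat→Volatile)
  = 0.28×0.32 + 0.32×0.44 + 0.4×0.28
  = 0.0896 + 0.1408 + 0.1120 = 0.3424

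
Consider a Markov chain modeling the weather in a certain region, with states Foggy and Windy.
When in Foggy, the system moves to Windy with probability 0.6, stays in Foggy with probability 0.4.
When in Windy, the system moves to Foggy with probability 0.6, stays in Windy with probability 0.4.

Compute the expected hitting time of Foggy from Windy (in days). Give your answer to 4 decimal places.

1.6667

Let t(s) be the expected number of days to first reach Foggy from state s, with t(Foggy) = 0. Conditioning on the first day:
t(Windy) = 1 + 0.4·t(Windy)
Solving: t(Windy) = 1.6667.
Expected days from Windy to Foggy: 1.6667.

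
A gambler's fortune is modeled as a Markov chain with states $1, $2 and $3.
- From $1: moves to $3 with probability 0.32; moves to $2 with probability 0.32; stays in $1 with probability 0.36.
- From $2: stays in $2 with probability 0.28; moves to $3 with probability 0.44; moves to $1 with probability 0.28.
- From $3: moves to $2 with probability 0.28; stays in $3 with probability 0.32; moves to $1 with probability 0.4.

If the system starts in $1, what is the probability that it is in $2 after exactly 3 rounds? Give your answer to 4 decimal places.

Propagate the distribution vector 3 rounds from $1.
After 0 rounds: (1.0000, 0.0000, 0.0000)
After 1 round: (0.3600, 0.3200, 0.3200)
After 2 rounds: (0.3472, 0.2944, 0.3584)
After 3 rounds: (0.3508, 0.2939, 0.3553)
P(in $2 after 3 rounds) = 0.2939

0.2939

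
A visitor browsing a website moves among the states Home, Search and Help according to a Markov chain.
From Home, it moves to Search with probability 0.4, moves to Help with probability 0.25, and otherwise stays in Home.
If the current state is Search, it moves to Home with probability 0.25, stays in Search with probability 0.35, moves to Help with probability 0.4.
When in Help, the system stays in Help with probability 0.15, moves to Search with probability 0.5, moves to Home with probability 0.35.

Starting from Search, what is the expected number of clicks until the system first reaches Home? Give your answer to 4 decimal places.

Let t(s) be the expected number of clicks to first reach Home from state s, with t(Home) = 0. Conditioning on the first click:
t(Search) = 1 + 0.35·t(Search) + 0.4·t(Help)
t(Help) = 1 + 0.5·t(Search) + 0.15·t(Help)
Solving: t(Search) = 3.5461, t(Help) = 3.2624.
Expected clicks from Search to Home: 3.5461.

3.5461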